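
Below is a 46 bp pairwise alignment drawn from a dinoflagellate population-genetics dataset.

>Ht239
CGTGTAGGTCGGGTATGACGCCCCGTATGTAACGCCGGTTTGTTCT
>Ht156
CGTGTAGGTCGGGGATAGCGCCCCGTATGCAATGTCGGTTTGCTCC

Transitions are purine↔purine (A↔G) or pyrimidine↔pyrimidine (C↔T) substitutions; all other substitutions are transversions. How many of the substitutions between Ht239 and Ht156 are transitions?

7

Differing sites — 14:T/G (Tv); 17:G/A (Ti); 18:A/G (Ti); 30:T/C (Ti); 33:C/T (Ti); 35:C/T (Ti); 43:T/C (Ti); 46:T/C (Ti).
Of the 8 differences, 7 transitions and 1 transversion, so the answer is 7.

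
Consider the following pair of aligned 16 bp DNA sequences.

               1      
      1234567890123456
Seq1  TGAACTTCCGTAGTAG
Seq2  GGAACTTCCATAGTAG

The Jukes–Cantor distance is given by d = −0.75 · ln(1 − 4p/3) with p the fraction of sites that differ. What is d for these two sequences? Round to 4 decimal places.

Mismatches occur at site 1 (T↔G), site 10 (G↔A).
p = 2/16 = 0.125000.
d = −0.75 · ln(1 − (4/3)·0.125000) = −0.75 · ln(0.833333) = −0.75 · (-0.182322) = 0.1367.

0.1367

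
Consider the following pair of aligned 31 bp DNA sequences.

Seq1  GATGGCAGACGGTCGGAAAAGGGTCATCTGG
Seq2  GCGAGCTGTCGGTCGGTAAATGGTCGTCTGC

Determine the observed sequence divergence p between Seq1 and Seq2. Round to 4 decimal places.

Mismatches occur at site 2 (A↔C), site 3 (T↔G), site 4 (G↔A), site 7 (A↔T), site 9 (A↔T), site 17 (A↔T), site 21 (G↔T), site 26 (A↔G), site 31 (G↔C).
There are 9 differences over 31 sites, so p = 9/31 = 0.2903.

0.2903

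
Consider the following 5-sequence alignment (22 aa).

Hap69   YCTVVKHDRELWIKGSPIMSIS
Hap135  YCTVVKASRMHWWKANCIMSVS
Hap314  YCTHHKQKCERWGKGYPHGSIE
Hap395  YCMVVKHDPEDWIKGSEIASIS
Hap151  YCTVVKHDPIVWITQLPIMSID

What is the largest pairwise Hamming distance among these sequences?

15

Pairwise Hamming distances:
  Hap69 vs Hap135: 9
  Hap69 vs Hap314: 11
  Hap69 vs Hap395: 5
  Hap69 vs Hap151: 7
  Hap135 vs Hap314: 15
  Hap135 vs Hap395: 12
  Hap135 vs Hap151: 12
  Hap314 vs Hap395: 13
  Hap314 vs Hap151: 14
  Hap395 vs Hap151: 9
The largest is 15, between Hap135 and Hap314.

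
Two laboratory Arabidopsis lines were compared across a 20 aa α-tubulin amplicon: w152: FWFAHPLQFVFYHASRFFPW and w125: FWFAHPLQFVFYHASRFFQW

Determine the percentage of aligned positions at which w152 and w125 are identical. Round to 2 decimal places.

95.00%

The sequences differ at position 19 (P/Q).
19 of the 20 sites match, so the percent identity is 19/20 × 100 = 95.00%.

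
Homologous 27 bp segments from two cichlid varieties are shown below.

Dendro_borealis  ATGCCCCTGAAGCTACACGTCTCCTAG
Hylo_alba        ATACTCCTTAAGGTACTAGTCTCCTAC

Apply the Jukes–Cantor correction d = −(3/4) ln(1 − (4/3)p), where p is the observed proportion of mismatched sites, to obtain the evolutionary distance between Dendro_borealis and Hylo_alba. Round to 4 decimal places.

Differing sites — 3:G/A; 5:C/T; 9:G/T; 13:C/G; 17:A/T; 18:C/A; 27:G/C.
p = 7/27 = 0.259259.
d = −0.75 · ln(1 − (4/3)·0.259259) = −0.75 · ln(0.654321) = −0.75 · (-0.424157) = 0.3181.

0.3181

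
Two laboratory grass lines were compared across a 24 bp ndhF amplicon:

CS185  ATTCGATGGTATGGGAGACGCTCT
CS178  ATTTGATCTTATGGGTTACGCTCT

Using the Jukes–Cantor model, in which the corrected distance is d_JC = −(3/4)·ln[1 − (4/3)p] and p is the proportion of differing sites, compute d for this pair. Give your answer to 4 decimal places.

0.2441

Mismatches occur at site 4 (C↔T), site 8 (G↔C), site 9 (G↔T), site 16 (A↔T), site 17 (G↔T).
p = 5/24 = 0.208333.
d = −0.75 · ln(1 − (4/3)·0.208333) = −0.75 · ln(0.722223) = −0.75 · (-0.325421) = 0.2441.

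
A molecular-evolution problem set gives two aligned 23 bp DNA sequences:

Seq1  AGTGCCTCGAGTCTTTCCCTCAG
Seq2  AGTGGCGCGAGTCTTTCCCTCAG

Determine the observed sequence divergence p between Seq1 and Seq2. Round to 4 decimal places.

Mismatches occur at site 5 (C→G), site 7 (T→G).
There are 2 differences over 23 sites, so p = 2/23 = 0.0870.

0.0870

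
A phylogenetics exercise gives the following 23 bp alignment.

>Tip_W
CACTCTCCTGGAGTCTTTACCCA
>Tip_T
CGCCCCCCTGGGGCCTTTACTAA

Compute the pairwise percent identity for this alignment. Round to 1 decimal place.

69.6%

Differing sites — 2:A/G; 4:T/C; 6:T/C; 12:A/G; 14:T/C; 21:C/T; 22:C/A.
16 of the 23 sites match, so the percent identity is 16/23 × 100 = 69.6%.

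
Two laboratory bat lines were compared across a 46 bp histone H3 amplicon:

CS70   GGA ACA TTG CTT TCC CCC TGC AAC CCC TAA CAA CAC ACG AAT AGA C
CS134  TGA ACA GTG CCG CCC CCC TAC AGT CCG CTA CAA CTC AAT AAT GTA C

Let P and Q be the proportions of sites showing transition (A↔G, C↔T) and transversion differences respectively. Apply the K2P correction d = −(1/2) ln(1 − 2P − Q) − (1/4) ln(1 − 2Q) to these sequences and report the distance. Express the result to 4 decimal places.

Mismatches occur at site 1 (G/T, transversion), site 7 (T/G, transversion), site 11 (T/C, transition), site 12 (T/G, transversion), site 13 (T/C, transition), site 20 (G/A, transition), site 23 (A/G, transition), site 24 (C/T, transition), site 27 (C/G, transversion), site 28 (T/C, transition), site 29 (A/T, transversion), site 35 (A/T, transversion), site 38 (C/A, transversion), site 39 (G/T, transversion), site 43 (A/G, transition), site 44 (G/T, transversion).
Of the 16 differences, 7 transitions and 9 transversions over 46 sites: P = 7/46 = 0.152174, Q = 9/46 = 0.195652.
d = −0.5·ln(0.500000) − 0.25·ln(0.608696) = −0.5·(-0.693147) − 0.25·(-0.496436) = 0.4707.

0.4707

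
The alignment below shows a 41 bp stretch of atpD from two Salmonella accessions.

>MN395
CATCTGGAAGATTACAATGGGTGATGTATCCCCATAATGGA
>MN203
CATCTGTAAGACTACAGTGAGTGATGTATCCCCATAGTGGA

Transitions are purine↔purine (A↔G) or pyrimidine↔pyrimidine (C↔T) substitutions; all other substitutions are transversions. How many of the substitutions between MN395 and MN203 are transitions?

The sequences differ at positions 7 (G/T, transversion), 12 (T/C, transition), 17 (A/G, transition), 20 (G/A, transition), 37 (A/G, transition).
Of the 5 differences, 4 transitions and 1 transversion, so the answer is 4.

4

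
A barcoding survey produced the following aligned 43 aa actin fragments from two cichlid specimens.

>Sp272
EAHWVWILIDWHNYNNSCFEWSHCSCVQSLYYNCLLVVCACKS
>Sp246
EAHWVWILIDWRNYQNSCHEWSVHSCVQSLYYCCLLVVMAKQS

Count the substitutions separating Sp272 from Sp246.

Differing sites — 12:H/R; 15:N/Q; 19:F/H; 23:H/V; 24:C/H; 33:N/C; 39:C/M; 41:C/K; 42:K/Q.
That gives 9 mismatches out of 43 aligned sites, so the Hamming distance is 9.

9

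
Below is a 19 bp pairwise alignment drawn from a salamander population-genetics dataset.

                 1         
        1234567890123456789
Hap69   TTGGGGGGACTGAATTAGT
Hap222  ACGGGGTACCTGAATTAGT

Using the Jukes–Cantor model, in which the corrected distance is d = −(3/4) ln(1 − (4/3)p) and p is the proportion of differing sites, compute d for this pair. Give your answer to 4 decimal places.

0.3241

Differing sites — 1:T/A; 2:T/C; 7:G/T; 8:G/A; 9:A/C.
p = 5/19 = 0.263158.
d = −0.75 · ln(1 − (4/3)·0.263158) = −0.75 · ln(0.649123) = −0.75 · (-0.432133) = 0.3241.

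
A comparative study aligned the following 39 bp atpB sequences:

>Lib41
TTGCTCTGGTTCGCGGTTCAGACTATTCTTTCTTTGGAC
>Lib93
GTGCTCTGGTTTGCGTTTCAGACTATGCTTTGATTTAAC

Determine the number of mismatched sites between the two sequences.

Mismatches occur at site 1 (T↔G), site 12 (C↔T), site 16 (G↔T), site 27 (T↔G), site 32 (C↔G), site 33 (T↔A), site 36 (G↔T), site 37 (G↔A).
That gives 8 mismatches out of 39 aligned sites, so the Hamming distance is 8.

8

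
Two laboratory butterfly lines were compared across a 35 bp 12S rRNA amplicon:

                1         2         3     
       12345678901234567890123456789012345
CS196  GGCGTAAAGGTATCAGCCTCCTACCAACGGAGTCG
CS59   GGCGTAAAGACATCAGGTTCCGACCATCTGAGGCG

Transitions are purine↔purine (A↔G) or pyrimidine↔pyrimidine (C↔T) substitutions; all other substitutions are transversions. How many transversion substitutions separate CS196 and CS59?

5

Differing sites — 10:G/A (Ti); 11:T/C (Ti); 17:C/G (Tv); 18:C/T (Ti); 22:T/G (Tv); 27:A/T (Tv); 29:G/T (Tv); 33:T/G (Tv).
Of the 8 differences, 3 transitions and 5 transversions, so the answer is 5.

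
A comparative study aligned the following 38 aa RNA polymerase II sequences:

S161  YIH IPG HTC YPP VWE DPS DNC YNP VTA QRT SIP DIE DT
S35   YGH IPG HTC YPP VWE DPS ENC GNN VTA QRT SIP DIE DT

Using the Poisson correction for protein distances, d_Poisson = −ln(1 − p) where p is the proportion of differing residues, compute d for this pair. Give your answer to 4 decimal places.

Mismatches occur at site 2 (I↔G), site 19 (D↔E), site 22 (Y↔G), site 24 (P↔N).
p = 4/38 = 0.105263.
d = −ln(1 − 0.105263) = −ln(0.894737) = 0.1112.

0.1112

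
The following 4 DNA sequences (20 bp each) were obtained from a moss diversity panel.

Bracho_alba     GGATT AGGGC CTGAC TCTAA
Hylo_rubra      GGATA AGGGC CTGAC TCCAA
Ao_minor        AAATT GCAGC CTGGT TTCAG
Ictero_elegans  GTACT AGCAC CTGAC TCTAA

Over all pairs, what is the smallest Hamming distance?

2

Pairwise Hamming distances:
  Bracho_alba vs Hylo_rubra: 2
  Bracho_alba vs Ao_minor: 10
  Bracho_alba vs Ictero_elegans: 4
  Hylo_rubra vs Ao_minor: 10
  Hylo_rubra vs Ictero_elegans: 6
  Ao_minor vs Ictero_elegans: 12
The smallest is 2, between Bracho_alba and Hylo_rubra.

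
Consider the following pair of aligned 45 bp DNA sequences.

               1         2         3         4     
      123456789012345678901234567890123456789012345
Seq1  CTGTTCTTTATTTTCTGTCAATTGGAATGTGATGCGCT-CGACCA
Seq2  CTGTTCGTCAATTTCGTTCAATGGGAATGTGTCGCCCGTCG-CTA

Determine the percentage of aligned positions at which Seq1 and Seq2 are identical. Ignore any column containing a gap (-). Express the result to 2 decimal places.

Excluding the 2 gap columns leaves 43 comparable sites.
Mismatches occur at site 7 (T↔G), site 9 (T↔C), site 11 (T↔A), site 16 (T↔G), site 17 (G↔T), site 23 (T↔G), site 32 (A↔T), site 33 (T↔C), site 36 (G↔C), site 38 (T↔G), site 44 (C↔T).
32 of the 43 comparable sites match, so the percent identity is 32/43 × 100 = 74.42%.

74.42%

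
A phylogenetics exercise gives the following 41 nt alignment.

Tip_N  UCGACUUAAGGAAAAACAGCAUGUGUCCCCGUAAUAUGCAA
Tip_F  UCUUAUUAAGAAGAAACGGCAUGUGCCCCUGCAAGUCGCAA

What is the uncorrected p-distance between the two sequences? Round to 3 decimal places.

0.293

The sequences differ at positions 3 (G/U), 4 (A/U), 5 (C/A), 11 (G/A), 13 (A/G), 18 (A/G), 26 (U/C), 30 (C/U), 32 (U/C), 35 (U/G), 36 (A/U), 37 (U/C).
There are 12 differences over 41 sites, so p = 12/41 = 0.293.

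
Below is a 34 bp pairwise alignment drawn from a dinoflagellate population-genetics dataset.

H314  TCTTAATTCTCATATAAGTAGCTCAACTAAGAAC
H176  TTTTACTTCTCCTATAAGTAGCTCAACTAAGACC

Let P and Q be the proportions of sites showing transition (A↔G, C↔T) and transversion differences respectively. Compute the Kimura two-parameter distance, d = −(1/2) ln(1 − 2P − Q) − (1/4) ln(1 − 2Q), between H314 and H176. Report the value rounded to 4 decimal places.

Mismatches occur at site 2 (C↔T, transition), site 6 (A↔C, transversion), site 12 (A↔C, transversion), site 33 (A↔C, transversion).
Of the 4 differences, 1 transition and 3 transversions over 34 sites: P = 1/34 = 0.029412, Q = 3/34 = 0.088235.
d = −0.5·ln(0.852941) − 0.25·ln(0.823530) = −0.5·(-0.159065) − 0.25·(-0.194155) = 0.1281.

0.1281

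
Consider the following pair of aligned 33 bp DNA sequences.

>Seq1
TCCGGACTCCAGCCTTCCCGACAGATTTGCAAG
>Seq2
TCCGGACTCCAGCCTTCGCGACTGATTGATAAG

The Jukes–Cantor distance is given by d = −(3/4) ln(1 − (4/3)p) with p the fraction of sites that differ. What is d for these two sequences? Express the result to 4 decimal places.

0.1693

Mismatches occur at site 18 (C/G), site 23 (A/T), site 28 (T/G), site 29 (G/A), site 30 (C/T).
p = 5/33 = 0.151515.
d = −0.75 · ln(1 − (4/3)·0.151515) = −0.75 · ln(0.797980) = −0.75 · (-0.225672) = 0.1693.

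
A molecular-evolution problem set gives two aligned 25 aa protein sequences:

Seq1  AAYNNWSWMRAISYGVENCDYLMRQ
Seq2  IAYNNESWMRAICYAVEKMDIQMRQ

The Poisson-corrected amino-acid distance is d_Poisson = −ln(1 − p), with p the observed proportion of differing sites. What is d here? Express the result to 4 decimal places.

The sequences differ at positions 1 (A/I), 6 (W/E), 13 (S/C), 15 (G/A), 18 (N/K), 19 (C/M), 21 (Y/I), 22 (L/Q).
p = 8/25 = 0.320000.
d = −ln(1 − 0.320000) = −ln(0.680000) = 0.3857.

0.3857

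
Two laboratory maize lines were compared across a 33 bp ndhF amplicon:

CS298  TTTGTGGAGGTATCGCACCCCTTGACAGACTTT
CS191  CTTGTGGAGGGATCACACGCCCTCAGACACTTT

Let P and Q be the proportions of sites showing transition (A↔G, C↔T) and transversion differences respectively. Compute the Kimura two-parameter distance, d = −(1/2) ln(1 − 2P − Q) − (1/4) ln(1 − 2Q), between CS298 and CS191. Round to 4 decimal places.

The sequences differ at positions 1 (T/C, transition), 11 (T/G, transversion), 15 (G/A, transition), 19 (C/G, transversion), 22 (T/C, transition), 24 (G/C, transversion), 26 (C/G, transversion), 28 (G/C, transversion).
Of the 8 differences, 3 transitions and 5 transversions over 33 sites: P = 3/33 = 0.090909, Q = 5/33 = 0.151515.
d = −0.5·ln(0.666667) − 0.25·ln(0.696970) = −0.5·(-0.405465) − 0.25·(-0.361013) = 0.2930.

0.2930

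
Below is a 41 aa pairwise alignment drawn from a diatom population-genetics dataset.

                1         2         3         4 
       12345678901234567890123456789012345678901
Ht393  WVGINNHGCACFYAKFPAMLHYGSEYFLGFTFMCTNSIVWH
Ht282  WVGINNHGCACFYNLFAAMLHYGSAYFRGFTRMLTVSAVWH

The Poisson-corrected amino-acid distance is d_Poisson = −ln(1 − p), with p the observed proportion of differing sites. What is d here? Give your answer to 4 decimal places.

0.2478

Differing sites — 14:A/N; 15:K/L; 17:P/A; 25:E/A; 28:L/R; 32:F/R; 34:C/L; 36:N/V; 38:I/A.
p = 9/41 = 0.219512.
d = −ln(1 − 0.219512) = −ln(0.780488) = 0.2478.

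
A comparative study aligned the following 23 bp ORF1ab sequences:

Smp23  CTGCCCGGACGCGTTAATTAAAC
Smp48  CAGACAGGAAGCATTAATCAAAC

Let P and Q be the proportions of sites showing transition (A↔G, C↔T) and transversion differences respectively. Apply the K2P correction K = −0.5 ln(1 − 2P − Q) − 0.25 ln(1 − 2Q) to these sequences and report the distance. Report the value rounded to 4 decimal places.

Differing sites — 2:T/A (Tv); 4:C/A (Tv); 6:C/A (Tv); 10:C/A (Tv); 13:G/A (Ti); 19:T/C (Ti).
Of the 6 differences, 2 transitions and 4 transversions over 23 sites: P = 2/23 = 0.086957, Q = 4/23 = 0.173913.
d = −0.5·ln(0.652173) − 0.25·ln(0.652174) = −0.5·(-0.427445) − 0.25·(-0.427444) = 0.3206.

0.3206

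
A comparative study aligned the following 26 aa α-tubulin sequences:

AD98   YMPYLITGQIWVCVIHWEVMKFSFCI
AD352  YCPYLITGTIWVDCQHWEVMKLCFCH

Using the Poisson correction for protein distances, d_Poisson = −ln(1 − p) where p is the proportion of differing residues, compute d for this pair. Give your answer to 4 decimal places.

Mismatches occur at site 2 (M/C), site 9 (Q/T), site 13 (C/D), site 14 (V/C), site 15 (I/Q), site 22 (F/L), site 23 (S/C), site 26 (I/H).
p = 8/26 = 0.307692.
d = −ln(1 − 0.307692) = −ln(0.692308) = 0.3677.

0.3677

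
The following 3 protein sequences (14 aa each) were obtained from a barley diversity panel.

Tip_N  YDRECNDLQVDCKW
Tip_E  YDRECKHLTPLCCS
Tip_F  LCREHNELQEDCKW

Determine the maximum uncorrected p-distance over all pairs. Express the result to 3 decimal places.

Pairwise Hamming distances:
  Tip_N vs Tip_E: 7
  Tip_N vs Tip_F: 5
  Tip_E vs Tip_F: 10
The largest is 10 mismatches, between Tip_E and Tip_F; p = 10/14 = 0.714.

0.714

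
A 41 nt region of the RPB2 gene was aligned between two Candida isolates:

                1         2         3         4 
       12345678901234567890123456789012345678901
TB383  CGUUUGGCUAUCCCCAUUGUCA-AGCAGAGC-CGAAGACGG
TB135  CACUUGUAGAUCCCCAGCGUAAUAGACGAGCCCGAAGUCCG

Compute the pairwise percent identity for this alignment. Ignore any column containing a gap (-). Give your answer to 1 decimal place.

Excluding the 2 gap columns leaves 39 comparable sites.
Differing sites — 2:G/A; 3:U/C; 7:G/U; 8:C/A; 9:U/G; 17:U/G; 18:U/C; 21:C/A; 26:C/A; 27:A/C; 38:A/U; 40:G/C.
27 of the 39 comparable sites match, so the percent identity is 27/39 × 100 = 69.2%.

69.2%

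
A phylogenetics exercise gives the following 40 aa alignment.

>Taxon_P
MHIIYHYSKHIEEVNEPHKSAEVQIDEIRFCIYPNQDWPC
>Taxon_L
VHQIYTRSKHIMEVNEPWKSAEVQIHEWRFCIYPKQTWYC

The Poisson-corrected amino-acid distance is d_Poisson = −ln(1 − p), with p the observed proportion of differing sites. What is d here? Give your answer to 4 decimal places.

0.3216

Mismatches occur at site 1 (M→V), site 3 (I→Q), site 6 (H→T), site 7 (Y→R), site 12 (E→M), site 18 (H→W), site 26 (D→H), site 28 (I→W), site 35 (N→K), site 37 (D→T), site 39 (P→Y).
p = 11/40 = 0.275000.
d = −ln(1 − 0.275000) = −ln(0.725000) = 0.3216.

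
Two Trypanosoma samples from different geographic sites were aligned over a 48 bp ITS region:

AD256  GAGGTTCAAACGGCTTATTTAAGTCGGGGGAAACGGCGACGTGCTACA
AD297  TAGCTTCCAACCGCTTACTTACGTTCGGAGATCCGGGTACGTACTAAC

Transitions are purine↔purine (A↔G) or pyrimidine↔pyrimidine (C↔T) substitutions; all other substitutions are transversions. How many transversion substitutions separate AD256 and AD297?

12

Differing sites — 1:G/T (Tv); 4:G/C (Tv); 8:A/C (Tv); 12:G/C (Tv); 18:T/C (Ti); 22:A/C (Tv); 25:C/T (Ti); 26:G/C (Tv); 29:G/A (Ti); 32:A/T (Tv); 33:A/C (Tv); 37:C/G (Tv); 38:G/T (Tv); 43:G/A (Ti); 47:C/A (Tv); 48:A/C (Tv).
Of the 16 differences, 4 transitions and 12 transversions, so the answer is 12.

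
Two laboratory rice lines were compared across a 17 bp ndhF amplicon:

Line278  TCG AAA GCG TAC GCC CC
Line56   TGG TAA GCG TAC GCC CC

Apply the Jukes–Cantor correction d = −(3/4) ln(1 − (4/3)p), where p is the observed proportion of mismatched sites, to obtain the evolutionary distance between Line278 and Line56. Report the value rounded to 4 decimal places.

0.1280

Mismatches occur at site 2 (C↔G), site 4 (A↔T).
p = 2/17 = 0.117647.
d = −0.75 · ln(1 − (4/3)·0.117647) = −0.75 · ln(0.843137) = −0.75 · (-0.170626) = 0.1280.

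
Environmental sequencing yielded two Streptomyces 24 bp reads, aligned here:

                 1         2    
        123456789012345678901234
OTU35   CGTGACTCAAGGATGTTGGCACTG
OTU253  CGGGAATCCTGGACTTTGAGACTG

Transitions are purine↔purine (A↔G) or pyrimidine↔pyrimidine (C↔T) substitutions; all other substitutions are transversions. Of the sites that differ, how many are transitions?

2

Differing sites — 3:T/G (Tv); 6:C/A (Tv); 9:A/C (Tv); 10:A/T (Tv); 14:T/C (Ti); 15:G/T (Tv); 19:G/A (Ti); 20:C/G (Tv).
Of the 8 differences, 2 transitions and 6 transversions, so the answer is 2.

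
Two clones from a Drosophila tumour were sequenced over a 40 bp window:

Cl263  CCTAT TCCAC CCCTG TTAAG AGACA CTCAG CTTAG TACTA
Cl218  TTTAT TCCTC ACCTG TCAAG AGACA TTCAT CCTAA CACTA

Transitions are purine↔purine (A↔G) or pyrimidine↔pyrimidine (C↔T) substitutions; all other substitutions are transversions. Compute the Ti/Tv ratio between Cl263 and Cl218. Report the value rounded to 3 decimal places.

The sequences differ at positions 1 (C/T, transition), 2 (C/T, transition), 9 (A/T, transversion), 11 (C/A, transversion), 17 (T/C, transition), 26 (C/T, transition), 30 (G/T, transversion), 32 (T/C, transition), 35 (G/A, transition), 36 (T/C, transition).
Of the 10 differences, 7 transitions and 3 transversions, so Ti/Tv = 7/3 = 2.333.

2.333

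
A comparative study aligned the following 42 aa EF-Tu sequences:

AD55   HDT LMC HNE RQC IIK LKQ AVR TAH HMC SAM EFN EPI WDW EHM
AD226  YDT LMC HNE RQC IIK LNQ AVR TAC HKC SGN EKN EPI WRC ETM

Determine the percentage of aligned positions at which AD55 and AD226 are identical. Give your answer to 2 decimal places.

Differing sites — 1:H/Y; 17:K/N; 24:H/C; 26:M/K; 29:A/G; 30:M/N; 32:F/K; 38:D/R; 39:W/C; 41:H/T.
32 of the 42 sites match, so the percent identity is 32/42 × 100 = 76.19%.

76.19%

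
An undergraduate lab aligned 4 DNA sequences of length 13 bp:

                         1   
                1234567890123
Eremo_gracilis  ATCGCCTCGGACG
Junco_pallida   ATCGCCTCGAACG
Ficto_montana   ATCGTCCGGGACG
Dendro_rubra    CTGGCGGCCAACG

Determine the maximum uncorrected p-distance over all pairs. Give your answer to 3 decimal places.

0.615

Pairwise Hamming distances:
  Eremo_gracilis vs Junco_pallida: 1
  Eremo_gracilis vs Ficto_montana: 3
  Eremo_gracilis vs Dendro_rubra: 6
  Junco_pallida vs Ficto_montana: 4
  Junco_pallida vs Dendro_rubra: 5
  Ficto_montana vs Dendro_rubra: 8
The largest is 8 mismatches, between Ficto_montana and Dendro_rubra; p = 8/13 = 0.615.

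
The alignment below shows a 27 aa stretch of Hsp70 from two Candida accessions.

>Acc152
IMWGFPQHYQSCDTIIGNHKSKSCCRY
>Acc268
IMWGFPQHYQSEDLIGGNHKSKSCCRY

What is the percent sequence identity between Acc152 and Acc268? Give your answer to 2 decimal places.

88.89%

Mismatches occur at site 12 (C→E), site 14 (T→L), site 16 (I→G).
24 of the 27 sites match, so the percent identity is 24/27 × 100 = 88.89%.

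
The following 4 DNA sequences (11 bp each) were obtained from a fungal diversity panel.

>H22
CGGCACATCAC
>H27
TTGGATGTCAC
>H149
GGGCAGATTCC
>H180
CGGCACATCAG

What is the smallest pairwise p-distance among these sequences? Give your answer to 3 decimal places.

Pairwise Hamming distances:
  H22 vs H27: 5
  H22 vs H149: 4
  H22 vs H180: 1
  H27 vs H149: 7
  H27 vs H180: 6
  H149 vs H180: 5
The smallest is 1 mismatch, between H22 and H180; p = 1/11 = 0.091.

0.091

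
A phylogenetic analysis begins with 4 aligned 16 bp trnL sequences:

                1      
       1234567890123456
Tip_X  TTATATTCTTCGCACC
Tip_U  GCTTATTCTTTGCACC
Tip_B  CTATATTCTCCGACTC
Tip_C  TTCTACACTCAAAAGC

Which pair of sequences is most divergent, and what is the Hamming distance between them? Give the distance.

Pairwise Hamming distances:
  Tip_X vs Tip_U: 4
  Tip_X vs Tip_B: 5
  Tip_X vs Tip_C: 8
  Tip_U vs Tip_B: 8
  Tip_U vs Tip_C: 10
  Tip_B vs Tip_C: 8
The largest is 10, between Tip_U and Tip_C.

10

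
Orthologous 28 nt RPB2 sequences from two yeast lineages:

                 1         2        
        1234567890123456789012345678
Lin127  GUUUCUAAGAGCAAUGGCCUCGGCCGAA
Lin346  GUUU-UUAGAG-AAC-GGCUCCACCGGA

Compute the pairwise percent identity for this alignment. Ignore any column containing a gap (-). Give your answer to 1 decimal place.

76.0%

Excluding the 3 gap columns leaves 25 comparable sites.
The sequences differ at positions 7 (A/U), 15 (U/C), 18 (C/G), 22 (G/C), 23 (G/A), 27 (A/G).
19 of the 25 comparable sites match, so the percent identity is 19/25 × 100 = 76.0%.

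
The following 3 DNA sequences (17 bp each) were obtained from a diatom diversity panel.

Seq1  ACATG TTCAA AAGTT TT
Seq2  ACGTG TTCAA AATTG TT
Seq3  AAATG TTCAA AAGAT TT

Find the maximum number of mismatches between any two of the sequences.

5

Pairwise Hamming distances:
  Seq1 vs Seq2: 3
  Seq1 vs Seq3: 2
  Seq2 vs Seq3: 5
The largest is 5, between Seq2 and Seq3.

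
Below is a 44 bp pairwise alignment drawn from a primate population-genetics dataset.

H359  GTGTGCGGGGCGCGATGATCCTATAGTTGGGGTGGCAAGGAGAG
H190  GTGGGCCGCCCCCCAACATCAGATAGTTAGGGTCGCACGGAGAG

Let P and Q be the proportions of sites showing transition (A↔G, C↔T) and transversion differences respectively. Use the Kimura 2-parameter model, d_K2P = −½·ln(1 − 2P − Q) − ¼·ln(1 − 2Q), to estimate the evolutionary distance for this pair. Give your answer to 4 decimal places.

0.3886

Differing sites — 4:T/G (Tv); 7:G/C (Tv); 9:G/C (Tv); 10:G/C (Tv); 12:G/C (Tv); 14:G/C (Tv); 16:T/A (Tv); 17:G/C (Tv); 21:C/A (Tv); 22:T/G (Tv); 29:G/A (Ti); 34:G/C (Tv); 38:A/C (Tv).
Of the 13 differences, 1 transition and 12 transversions over 44 sites: P = 1/44 = 0.022727, Q = 12/44 = 0.272727.
d = −0.5·ln(0.681819) − 0.25·ln(0.454546) = −0.5·(-0.382991) − 0.25·(-0.788456) = 0.3886.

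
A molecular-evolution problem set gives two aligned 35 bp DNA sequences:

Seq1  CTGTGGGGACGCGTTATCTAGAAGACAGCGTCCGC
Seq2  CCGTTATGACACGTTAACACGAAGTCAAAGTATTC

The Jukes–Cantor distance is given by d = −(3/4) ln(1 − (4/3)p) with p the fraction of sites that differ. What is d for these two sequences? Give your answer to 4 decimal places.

The sequences differ at positions 2 (T/C), 5 (G/T), 6 (G/A), 7 (G/T), 11 (G/A), 17 (T/A), 19 (T/A), 20 (A/C), 25 (A/T), 28 (G/A), 29 (C/A), 32 (C/A), 33 (C/T), 34 (G/T).
p = 14/35 = 0.400000.
d = −0.75 · ln(1 − (4/3)·0.400000) = −0.75 · ln(0.466667) = −0.75 · (-0.762139) = 0.5716.

0.5716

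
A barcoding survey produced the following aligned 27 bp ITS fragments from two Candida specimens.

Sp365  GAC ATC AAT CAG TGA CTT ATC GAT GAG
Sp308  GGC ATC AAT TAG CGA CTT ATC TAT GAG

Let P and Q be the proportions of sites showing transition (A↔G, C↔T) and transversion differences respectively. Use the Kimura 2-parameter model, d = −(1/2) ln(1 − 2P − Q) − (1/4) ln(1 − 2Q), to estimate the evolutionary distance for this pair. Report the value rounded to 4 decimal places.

Differing sites — 2:A/G (Ti); 10:C/T (Ti); 13:T/C (Ti); 22:G/T (Tv).
Of the 4 differences, 3 transitions and 1 transversion over 27 sites: P = 3/27 = 0.111111, Q = 1/27 = 0.037037.
d = −0.5·ln(0.740741) − 0.25·ln(0.925926) = −0.5·(-0.300104) − 0.25·(-0.076961) = 0.1693.

0.1693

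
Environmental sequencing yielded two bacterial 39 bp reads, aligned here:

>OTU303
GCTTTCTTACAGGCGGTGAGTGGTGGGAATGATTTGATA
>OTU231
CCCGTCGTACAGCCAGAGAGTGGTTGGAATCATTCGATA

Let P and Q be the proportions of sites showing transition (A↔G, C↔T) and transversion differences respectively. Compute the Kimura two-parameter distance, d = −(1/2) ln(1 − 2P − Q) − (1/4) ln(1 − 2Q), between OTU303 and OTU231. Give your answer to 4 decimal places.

0.3139

Mismatches occur at site 1 (G↔C, transversion), site 3 (T↔C, transition), site 4 (T↔G, transversion), site 7 (T↔G, transversion), site 13 (G↔C, transversion), site 15 (G↔A, transition), site 17 (T↔A, transversion), site 25 (G↔T, transversion), site 31 (G↔C, transversion), site 35 (T↔C, transition).
Of the 10 differences, 3 transitions and 7 transversions over 39 sites: P = 3/39 = 0.076923, Q = 7/39 = 0.179487.
d = −0.5·ln(0.666667) − 0.25·ln(0.641026) = −0.5·(-0.405465) − 0.25·(-0.444685) = 0.3139.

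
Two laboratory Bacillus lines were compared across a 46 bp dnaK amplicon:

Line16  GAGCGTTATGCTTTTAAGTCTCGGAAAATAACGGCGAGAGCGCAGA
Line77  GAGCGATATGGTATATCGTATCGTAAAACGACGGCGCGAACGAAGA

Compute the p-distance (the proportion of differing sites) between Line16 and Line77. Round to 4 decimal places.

0.2826

The sequences differ at positions 6 (T/A), 11 (C/G), 13 (T/A), 15 (T/A), 16 (A/T), 17 (A/C), 20 (C/A), 24 (G/T), 29 (T/C), 30 (A/G), 37 (A/C), 40 (G/A), 43 (C/A).
There are 13 differences over 46 sites, so p = 13/46 = 0.2826.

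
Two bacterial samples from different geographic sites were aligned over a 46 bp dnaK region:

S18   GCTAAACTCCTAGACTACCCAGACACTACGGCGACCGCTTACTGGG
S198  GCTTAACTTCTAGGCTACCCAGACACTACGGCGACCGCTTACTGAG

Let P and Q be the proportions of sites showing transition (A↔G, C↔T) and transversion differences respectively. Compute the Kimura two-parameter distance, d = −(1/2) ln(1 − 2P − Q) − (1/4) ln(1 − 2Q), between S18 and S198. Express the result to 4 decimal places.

0.0937

Mismatches occur at site 4 (A/T, transversion), site 9 (C/T, transition), site 14 (A/G, transition), site 45 (G/A, transition).
Of the 4 differences, 3 transitions and 1 transversion over 46 sites: P = 3/46 = 0.065217, Q = 1/46 = 0.021739.
d = −0.5·ln(0.847827) − 0.25·ln(0.956522) = −0.5·(-0.165079) − 0.25·(-0.044451) = 0.0937.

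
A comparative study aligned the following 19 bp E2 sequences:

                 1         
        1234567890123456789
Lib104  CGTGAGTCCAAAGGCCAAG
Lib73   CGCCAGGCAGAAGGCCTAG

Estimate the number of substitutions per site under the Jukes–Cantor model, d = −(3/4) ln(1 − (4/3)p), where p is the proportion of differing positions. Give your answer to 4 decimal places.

Differing sites — 3:T/C; 4:G/C; 7:T/G; 9:C/A; 10:A/G; 17:A/T.
p = 6/19 = 0.315789.
d = −0.75 · ln(1 − (4/3)·0.315789) = −0.75 · ln(0.578948) = −0.75 · (-0.546543) = 0.4099.

0.4099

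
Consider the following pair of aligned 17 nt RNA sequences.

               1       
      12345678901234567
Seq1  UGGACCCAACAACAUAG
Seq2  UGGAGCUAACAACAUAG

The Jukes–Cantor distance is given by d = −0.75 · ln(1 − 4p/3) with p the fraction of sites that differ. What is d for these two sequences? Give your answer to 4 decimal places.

0.1280

The sequences differ at positions 5 (C/G), 7 (C/U).
p = 2/17 = 0.117647.
d = −0.75 · ln(1 − (4/3)·0.117647) = −0.75 · ln(0.843137) = −0.75 · (-0.170626) = 0.1280.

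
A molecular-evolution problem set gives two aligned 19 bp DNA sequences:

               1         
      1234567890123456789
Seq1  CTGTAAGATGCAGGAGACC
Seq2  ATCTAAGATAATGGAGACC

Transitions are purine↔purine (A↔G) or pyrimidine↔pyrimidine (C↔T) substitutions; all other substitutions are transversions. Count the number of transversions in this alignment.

4

Mismatches occur at site 1 (C→A, transversion), site 3 (G→C, transversion), site 10 (G→A, transition), site 11 (C→A, transversion), site 12 (A→T, transversion).
Of the 5 differences, 1 transition and 4 transversions, so the answer is 4.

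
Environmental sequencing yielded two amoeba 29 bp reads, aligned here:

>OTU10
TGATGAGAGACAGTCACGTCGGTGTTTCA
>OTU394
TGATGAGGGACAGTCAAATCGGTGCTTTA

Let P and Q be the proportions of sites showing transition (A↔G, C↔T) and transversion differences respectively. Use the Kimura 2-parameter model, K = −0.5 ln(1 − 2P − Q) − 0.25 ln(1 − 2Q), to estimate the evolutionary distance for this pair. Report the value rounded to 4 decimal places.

The sequences differ at positions 8 (A/G, transition), 17 (C/A, transversion), 18 (G/A, transition), 25 (T/C, transition), 28 (C/T, transition).
Of the 5 differences, 4 transitions and 1 transversion over 29 sites: P = 4/29 = 0.137931, Q = 1/29 = 0.034483.
d = −0.5·ln(0.689655) − 0.25·ln(0.931034) = −0.5·(-0.371564) − 0.25·(-0.071459) = 0.2036.

0.2036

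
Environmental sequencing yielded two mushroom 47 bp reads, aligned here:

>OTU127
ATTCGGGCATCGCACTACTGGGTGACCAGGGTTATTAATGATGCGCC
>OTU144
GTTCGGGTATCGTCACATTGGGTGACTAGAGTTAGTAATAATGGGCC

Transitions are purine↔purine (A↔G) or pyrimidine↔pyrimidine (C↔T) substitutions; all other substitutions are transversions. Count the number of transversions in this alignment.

4

The sequences differ at positions 1 (A/G, transition), 8 (C/T, transition), 13 (C/T, transition), 14 (A/C, transversion), 15 (C/A, transversion), 16 (T/C, transition), 18 (C/T, transition), 27 (C/T, transition), 30 (G/A, transition), 35 (T/G, transversion), 40 (G/A, transition), 44 (C/G, transversion).
Of the 12 differences, 8 transitions and 4 transversions, so the answer is 4.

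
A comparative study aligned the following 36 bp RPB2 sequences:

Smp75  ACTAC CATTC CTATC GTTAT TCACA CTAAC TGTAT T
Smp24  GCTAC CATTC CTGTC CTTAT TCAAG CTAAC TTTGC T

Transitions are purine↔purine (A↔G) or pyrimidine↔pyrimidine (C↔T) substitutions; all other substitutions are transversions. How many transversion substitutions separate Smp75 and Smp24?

Mismatches occur at site 1 (A/G, transition), site 13 (A/G, transition), site 16 (G/C, transversion), site 24 (C/A, transversion), site 25 (A/G, transition), site 32 (G/T, transversion), site 34 (A/G, transition), site 35 (T/C, transition).
Of the 8 differences, 5 transitions and 3 transversions, so the answer is 3.

3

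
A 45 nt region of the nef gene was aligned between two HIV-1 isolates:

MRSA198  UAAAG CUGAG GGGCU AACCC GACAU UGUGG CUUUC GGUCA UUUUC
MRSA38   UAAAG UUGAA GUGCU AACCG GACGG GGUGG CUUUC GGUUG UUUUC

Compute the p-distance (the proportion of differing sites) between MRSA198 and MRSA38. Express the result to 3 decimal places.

0.200

Mismatches occur at site 6 (C↔U), site 10 (G↔A), site 12 (G↔U), site 20 (C↔G), site 24 (A↔G), site 25 (U↔G), site 26 (U↔G), site 39 (C↔U), site 40 (A↔G).
There are 9 differences over 45 sites, so p = 9/45 = 0.200.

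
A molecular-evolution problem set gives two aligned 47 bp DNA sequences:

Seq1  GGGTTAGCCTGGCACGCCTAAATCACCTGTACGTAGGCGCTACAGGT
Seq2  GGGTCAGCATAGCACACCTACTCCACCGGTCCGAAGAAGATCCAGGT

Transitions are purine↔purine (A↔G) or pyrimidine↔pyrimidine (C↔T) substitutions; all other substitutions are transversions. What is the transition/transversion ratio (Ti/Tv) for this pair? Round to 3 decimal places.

0.556

Mismatches occur at site 5 (T→C, transition), site 9 (C→A, transversion), site 11 (G→A, transition), site 16 (G→A, transition), site 21 (A→C, transversion), site 22 (A→T, transversion), site 23 (T→C, transition), site 28 (T→G, transversion), site 31 (A→C, transversion), site 34 (T→A, transversion), site 37 (G→A, transition), site 38 (C→A, transversion), site 40 (C→A, transversion), site 42 (A→C, transversion).
Of the 14 differences, 5 transitions and 9 transversions, so Ti/Tv = 5/9 = 0.556.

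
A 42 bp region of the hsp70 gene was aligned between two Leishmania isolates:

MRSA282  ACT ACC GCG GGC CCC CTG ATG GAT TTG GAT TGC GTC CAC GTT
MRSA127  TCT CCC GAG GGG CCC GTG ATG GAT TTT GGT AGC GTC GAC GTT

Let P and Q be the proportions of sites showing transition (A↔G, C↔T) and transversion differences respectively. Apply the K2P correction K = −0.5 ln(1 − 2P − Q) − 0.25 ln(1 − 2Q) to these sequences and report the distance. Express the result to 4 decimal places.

0.2559

The sequences differ at positions 1 (A/T, transversion), 4 (A/C, transversion), 8 (C/A, transversion), 12 (C/G, transversion), 16 (C/G, transversion), 27 (G/T, transversion), 29 (A/G, transition), 31 (T/A, transversion), 37 (C/G, transversion).
Of the 9 differences, 1 transition and 8 transversions over 42 sites: P = 1/42 = 0.023810, Q = 8/42 = 0.190476.
d = −0.5·ln(0.761904) − 0.25·ln(0.619048) = −0.5·(-0.271935) − 0.25·(-0.479572) = 0.2559.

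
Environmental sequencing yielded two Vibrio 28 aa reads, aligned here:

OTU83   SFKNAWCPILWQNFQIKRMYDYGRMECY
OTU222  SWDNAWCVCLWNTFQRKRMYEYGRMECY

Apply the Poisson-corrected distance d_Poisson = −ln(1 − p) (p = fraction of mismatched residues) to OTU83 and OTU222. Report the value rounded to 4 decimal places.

Differing sites — 2:F/W; 3:K/D; 8:P/V; 9:I/C; 12:Q/N; 13:N/T; 16:I/R; 21:D/E.
p = 8/28 = 0.285714.
d = −ln(1 − 0.285714) = −ln(0.714286) = 0.3365.

0.3365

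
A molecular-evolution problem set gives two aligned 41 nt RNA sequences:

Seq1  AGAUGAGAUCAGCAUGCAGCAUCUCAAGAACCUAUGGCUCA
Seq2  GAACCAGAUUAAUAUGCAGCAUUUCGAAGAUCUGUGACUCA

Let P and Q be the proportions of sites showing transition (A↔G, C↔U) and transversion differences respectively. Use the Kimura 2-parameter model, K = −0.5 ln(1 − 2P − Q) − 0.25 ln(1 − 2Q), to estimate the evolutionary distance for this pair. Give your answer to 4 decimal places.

Mismatches occur at site 1 (A→G, transition), site 2 (G→A, transition), site 4 (U→C, transition), site 5 (G→C, transversion), site 10 (C→U, transition), site 12 (G→A, transition), site 13 (C→U, transition), site 23 (C→U, transition), site 26 (A→G, transition), site 28 (G→A, transition), site 29 (A→G, transition), site 31 (C→U, transition), site 34 (A→G, transition), site 37 (G→A, transition).
Of the 14 differences, 13 transitions and 1 transversion over 41 sites: P = 13/41 = 0.317073, Q = 1/41 = 0.024390.
d = −0.5·ln(0.341464) − 0.25·ln(0.951220) = −0.5·(-1.074513) − 0.25·(-0.050010) = 0.5498.

0.5498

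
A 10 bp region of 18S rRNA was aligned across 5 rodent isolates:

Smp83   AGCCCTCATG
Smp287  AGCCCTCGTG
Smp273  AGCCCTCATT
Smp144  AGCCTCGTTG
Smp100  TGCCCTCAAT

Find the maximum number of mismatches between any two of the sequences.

Pairwise Hamming distances:
  Smp83 vs Smp287: 1
  Smp83 vs Smp273: 1
  Smp83 vs Smp144: 4
  Smp83 vs Smp100: 3
  Smp287 vs Smp273: 2
  Smp287 vs Smp144: 4
  Smp287 vs Smp100: 4
  Smp273 vs Smp144: 5
  Smp273 vs Smp100: 2
  Smp144 vs Smp100: 7
The largest is 7, between Smp144 and Smp100.

7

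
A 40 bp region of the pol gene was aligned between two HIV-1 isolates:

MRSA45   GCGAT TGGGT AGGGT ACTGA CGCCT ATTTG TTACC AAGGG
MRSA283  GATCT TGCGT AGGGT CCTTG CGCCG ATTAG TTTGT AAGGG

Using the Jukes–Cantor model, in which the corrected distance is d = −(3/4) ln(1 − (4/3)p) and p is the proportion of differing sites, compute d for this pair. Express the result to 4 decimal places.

0.3831

The sequences differ at positions 2 (C/A), 3 (G/T), 4 (A/C), 8 (G/C), 16 (A/C), 19 (G/T), 20 (A/G), 25 (T/G), 29 (T/A), 33 (A/T), 34 (C/G), 35 (C/T).
p = 12/40 = 0.300000.
d = −0.75 · ln(1 − (4/3)·0.300000) = −0.75 · ln(0.600000) = −0.75 · (-0.510826) = 0.3831.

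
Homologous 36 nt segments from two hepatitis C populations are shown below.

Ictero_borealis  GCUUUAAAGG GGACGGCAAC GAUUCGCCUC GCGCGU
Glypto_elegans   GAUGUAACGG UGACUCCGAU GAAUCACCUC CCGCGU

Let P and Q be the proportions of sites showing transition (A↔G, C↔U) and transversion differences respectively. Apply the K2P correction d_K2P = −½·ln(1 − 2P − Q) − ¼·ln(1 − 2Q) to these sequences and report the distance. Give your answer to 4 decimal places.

The sequences differ at positions 2 (C/A, transversion), 4 (U/G, transversion), 8 (A/C, transversion), 11 (G/U, transversion), 15 (G/U, transversion), 16 (G/C, transversion), 18 (A/G, transition), 20 (C/U, transition), 23 (U/A, transversion), 26 (G/A, transition), 31 (G/C, transversion).
Of the 11 differences, 3 transitions and 8 transversions over 36 sites: P = 3/36 = 0.083333, Q = 8/36 = 0.222222.
d = −0.5·ln(0.611112) − 0.25·ln(0.555556) = −0.5·(-0.492475) − 0.25·(-0.587786) = 0.3932.

0.3932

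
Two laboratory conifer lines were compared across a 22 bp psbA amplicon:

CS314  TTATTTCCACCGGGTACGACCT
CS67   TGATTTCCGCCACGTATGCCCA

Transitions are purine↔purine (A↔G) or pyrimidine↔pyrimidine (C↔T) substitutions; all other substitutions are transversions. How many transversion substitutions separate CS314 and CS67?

Mismatches occur at site 2 (T↔G, transversion), site 9 (A↔G, transition), site 12 (G↔A, transition), site 13 (G↔C, transversion), site 17 (C↔T, transition), site 19 (A↔C, transversion), site 22 (T↔A, transversion).
Of the 7 differences, 3 transitions and 4 transversions, so the answer is 4.

4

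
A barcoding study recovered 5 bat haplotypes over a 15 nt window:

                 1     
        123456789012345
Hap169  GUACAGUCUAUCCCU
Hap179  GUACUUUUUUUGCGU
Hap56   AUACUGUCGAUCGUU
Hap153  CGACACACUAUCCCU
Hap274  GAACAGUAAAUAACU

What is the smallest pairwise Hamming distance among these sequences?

Pairwise Hamming distances:
  Hap169 vs Hap179: 6
  Hap169 vs Hap56: 5
  Hap169 vs Hap153: 4
  Hap169 vs Hap274: 5
  Hap179 vs Hap56: 8
  Hap179 vs Hap153: 9
  Hap179 vs Hap274: 9
  Hap56 vs Hap153: 8
  Hap56 vs Hap274: 8
  Hap153 vs Hap274: 8
The smallest is 4, between Hap169 and Hap153.

4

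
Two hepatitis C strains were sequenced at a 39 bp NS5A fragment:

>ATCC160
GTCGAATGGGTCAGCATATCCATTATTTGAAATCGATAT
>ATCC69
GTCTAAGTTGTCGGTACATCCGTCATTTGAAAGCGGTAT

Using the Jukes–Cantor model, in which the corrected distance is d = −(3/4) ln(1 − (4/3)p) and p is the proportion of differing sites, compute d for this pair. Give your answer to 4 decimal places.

0.3538

Mismatches occur at site 4 (G→T), site 7 (T→G), site 8 (G→T), site 9 (G→T), site 13 (A→G), site 15 (C→T), site 17 (T→C), site 22 (A→G), site 24 (T→C), site 33 (T→G), site 36 (A→G).
p = 11/39 = 0.282051.
d = −0.75 · ln(1 − (4/3)·0.282051) = −0.75 · ln(0.623932) = −0.75 · (-0.471714) = 0.3538.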